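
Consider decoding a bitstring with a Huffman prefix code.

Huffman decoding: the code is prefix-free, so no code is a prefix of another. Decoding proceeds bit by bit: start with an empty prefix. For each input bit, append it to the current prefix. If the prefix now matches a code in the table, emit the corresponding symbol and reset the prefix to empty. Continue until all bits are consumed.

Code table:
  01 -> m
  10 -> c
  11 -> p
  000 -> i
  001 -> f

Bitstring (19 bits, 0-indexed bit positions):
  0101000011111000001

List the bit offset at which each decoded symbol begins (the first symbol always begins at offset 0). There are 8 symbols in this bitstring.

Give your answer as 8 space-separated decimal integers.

Answer: 0 2 4 7 9 11 13 16

Derivation:
Bit 0: prefix='0' (no match yet)
Bit 1: prefix='01' -> emit 'm', reset
Bit 2: prefix='0' (no match yet)
Bit 3: prefix='01' -> emit 'm', reset
Bit 4: prefix='0' (no match yet)
Bit 5: prefix='00' (no match yet)
Bit 6: prefix='000' -> emit 'i', reset
Bit 7: prefix='0' (no match yet)
Bit 8: prefix='01' -> emit 'm', reset
Bit 9: prefix='1' (no match yet)
Bit 10: prefix='11' -> emit 'p', reset
Bit 11: prefix='1' (no match yet)
Bit 12: prefix='11' -> emit 'p', reset
Bit 13: prefix='0' (no match yet)
Bit 14: prefix='00' (no match yet)
Bit 15: prefix='000' -> emit 'i', reset
Bit 16: prefix='0' (no match yet)
Bit 17: prefix='00' (no match yet)
Bit 18: prefix='001' -> emit 'f', reset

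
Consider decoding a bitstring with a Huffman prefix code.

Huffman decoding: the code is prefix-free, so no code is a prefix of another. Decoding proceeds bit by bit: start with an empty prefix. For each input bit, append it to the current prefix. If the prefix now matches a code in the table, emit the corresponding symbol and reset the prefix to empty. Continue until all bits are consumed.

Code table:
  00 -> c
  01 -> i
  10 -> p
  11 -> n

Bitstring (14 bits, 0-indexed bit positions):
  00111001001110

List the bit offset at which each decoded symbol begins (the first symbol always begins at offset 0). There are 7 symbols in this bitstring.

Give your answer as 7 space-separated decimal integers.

Answer: 0 2 4 6 8 10 12

Derivation:
Bit 0: prefix='0' (no match yet)
Bit 1: prefix='00' -> emit 'c', reset
Bit 2: prefix='1' (no match yet)
Bit 3: prefix='11' -> emit 'n', reset
Bit 4: prefix='1' (no match yet)
Bit 5: prefix='10' -> emit 'p', reset
Bit 6: prefix='0' (no match yet)
Bit 7: prefix='01' -> emit 'i', reset
Bit 8: prefix='0' (no match yet)
Bit 9: prefix='00' -> emit 'c', reset
Bit 10: prefix='1' (no match yet)
Bit 11: prefix='11' -> emit 'n', reset
Bit 12: prefix='1' (no match yet)
Bit 13: prefix='10' -> emit 'p', reset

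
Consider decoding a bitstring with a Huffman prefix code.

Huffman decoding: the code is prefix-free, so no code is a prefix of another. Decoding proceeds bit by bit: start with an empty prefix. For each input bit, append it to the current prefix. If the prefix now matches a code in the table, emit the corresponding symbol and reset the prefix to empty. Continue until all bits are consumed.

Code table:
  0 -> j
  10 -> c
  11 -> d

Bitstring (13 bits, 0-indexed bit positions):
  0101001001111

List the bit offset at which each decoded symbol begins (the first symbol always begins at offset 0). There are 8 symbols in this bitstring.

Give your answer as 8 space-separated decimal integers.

Answer: 0 1 3 5 6 8 9 11

Derivation:
Bit 0: prefix='0' -> emit 'j', reset
Bit 1: prefix='1' (no match yet)
Bit 2: prefix='10' -> emit 'c', reset
Bit 3: prefix='1' (no match yet)
Bit 4: prefix='10' -> emit 'c', reset
Bit 5: prefix='0' -> emit 'j', reset
Bit 6: prefix='1' (no match yet)
Bit 7: prefix='10' -> emit 'c', reset
Bit 8: prefix='0' -> emit 'j', reset
Bit 9: prefix='1' (no match yet)
Bit 10: prefix='11' -> emit 'd', reset
Bit 11: prefix='1' (no match yet)
Bit 12: prefix='11' -> emit 'd', reset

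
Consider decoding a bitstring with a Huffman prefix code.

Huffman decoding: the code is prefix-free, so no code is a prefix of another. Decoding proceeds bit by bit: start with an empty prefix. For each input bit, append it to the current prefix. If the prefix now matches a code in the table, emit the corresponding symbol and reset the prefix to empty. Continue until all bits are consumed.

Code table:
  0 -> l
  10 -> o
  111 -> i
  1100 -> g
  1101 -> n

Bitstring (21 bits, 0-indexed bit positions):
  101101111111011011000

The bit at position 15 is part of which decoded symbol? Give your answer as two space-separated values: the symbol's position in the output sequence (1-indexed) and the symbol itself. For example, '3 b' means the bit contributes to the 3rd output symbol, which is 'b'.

Answer: 6 n

Derivation:
Bit 0: prefix='1' (no match yet)
Bit 1: prefix='10' -> emit 'o', reset
Bit 2: prefix='1' (no match yet)
Bit 3: prefix='11' (no match yet)
Bit 4: prefix='110' (no match yet)
Bit 5: prefix='1101' -> emit 'n', reset
Bit 6: prefix='1' (no match yet)
Bit 7: prefix='11' (no match yet)
Bit 8: prefix='111' -> emit 'i', reset
Bit 9: prefix='1' (no match yet)
Bit 10: prefix='11' (no match yet)
Bit 11: prefix='111' -> emit 'i', reset
Bit 12: prefix='0' -> emit 'l', reset
Bit 13: prefix='1' (no match yet)
Bit 14: prefix='11' (no match yet)
Bit 15: prefix='110' (no match yet)
Bit 16: prefix='1101' -> emit 'n', reset
Bit 17: prefix='1' (no match yet)
Bit 18: prefix='10' -> emit 'o', reset
Bit 19: prefix='0' -> emit 'l', reset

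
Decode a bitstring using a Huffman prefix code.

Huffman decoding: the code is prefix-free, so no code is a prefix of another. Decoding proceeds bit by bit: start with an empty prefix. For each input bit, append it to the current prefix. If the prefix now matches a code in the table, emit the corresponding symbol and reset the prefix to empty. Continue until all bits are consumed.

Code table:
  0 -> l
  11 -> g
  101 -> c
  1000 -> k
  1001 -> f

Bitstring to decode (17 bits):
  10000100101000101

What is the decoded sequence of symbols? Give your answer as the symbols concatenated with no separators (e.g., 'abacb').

Bit 0: prefix='1' (no match yet)
Bit 1: prefix='10' (no match yet)
Bit 2: prefix='100' (no match yet)
Bit 3: prefix='1000' -> emit 'k', reset
Bit 4: prefix='0' -> emit 'l', reset
Bit 5: prefix='1' (no match yet)
Bit 6: prefix='10' (no match yet)
Bit 7: prefix='100' (no match yet)
Bit 8: prefix='1001' -> emit 'f', reset
Bit 9: prefix='0' -> emit 'l', reset
Bit 10: prefix='1' (no match yet)
Bit 11: prefix='10' (no match yet)
Bit 12: prefix='100' (no match yet)
Bit 13: prefix='1000' -> emit 'k', reset
Bit 14: prefix='1' (no match yet)
Bit 15: prefix='10' (no match yet)
Bit 16: prefix='101' -> emit 'c', reset

Answer: klflkc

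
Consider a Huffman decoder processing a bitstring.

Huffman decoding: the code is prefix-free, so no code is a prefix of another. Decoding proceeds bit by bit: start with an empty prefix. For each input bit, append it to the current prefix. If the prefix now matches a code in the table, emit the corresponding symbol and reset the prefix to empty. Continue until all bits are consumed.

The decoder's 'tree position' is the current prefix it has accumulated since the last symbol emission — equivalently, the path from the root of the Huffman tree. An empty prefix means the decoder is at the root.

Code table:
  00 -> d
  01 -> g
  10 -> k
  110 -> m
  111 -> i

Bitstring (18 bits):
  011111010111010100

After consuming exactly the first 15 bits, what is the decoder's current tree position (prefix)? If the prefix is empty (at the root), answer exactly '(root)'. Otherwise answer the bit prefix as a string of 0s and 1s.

Bit 0: prefix='0' (no match yet)
Bit 1: prefix='01' -> emit 'g', reset
Bit 2: prefix='1' (no match yet)
Bit 3: prefix='11' (no match yet)
Bit 4: prefix='111' -> emit 'i', reset
Bit 5: prefix='1' (no match yet)
Bit 6: prefix='10' -> emit 'k', reset
Bit 7: prefix='1' (no match yet)
Bit 8: prefix='10' -> emit 'k', reset
Bit 9: prefix='1' (no match yet)
Bit 10: prefix='11' (no match yet)
Bit 11: prefix='111' -> emit 'i', reset
Bit 12: prefix='0' (no match yet)
Bit 13: prefix='01' -> emit 'g', reset
Bit 14: prefix='0' (no match yet)

Answer: 0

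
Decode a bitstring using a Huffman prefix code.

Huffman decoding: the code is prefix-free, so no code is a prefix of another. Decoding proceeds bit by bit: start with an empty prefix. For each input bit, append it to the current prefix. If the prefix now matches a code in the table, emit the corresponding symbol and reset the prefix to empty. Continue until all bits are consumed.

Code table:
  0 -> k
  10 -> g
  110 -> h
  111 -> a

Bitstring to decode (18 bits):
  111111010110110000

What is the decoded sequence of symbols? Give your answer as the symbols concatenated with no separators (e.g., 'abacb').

Answer: aakghhkkk

Derivation:
Bit 0: prefix='1' (no match yet)
Bit 1: prefix='11' (no match yet)
Bit 2: prefix='111' -> emit 'a', reset
Bit 3: prefix='1' (no match yet)
Bit 4: prefix='11' (no match yet)
Bit 5: prefix='111' -> emit 'a', reset
Bit 6: prefix='0' -> emit 'k', reset
Bit 7: prefix='1' (no match yet)
Bit 8: prefix='10' -> emit 'g', reset
Bit 9: prefix='1' (no match yet)
Bit 10: prefix='11' (no match yet)
Bit 11: prefix='110' -> emit 'h', reset
Bit 12: prefix='1' (no match yet)
Bit 13: prefix='11' (no match yet)
Bit 14: prefix='110' -> emit 'h', reset
Bit 15: prefix='0' -> emit 'k', reset
Bit 16: prefix='0' -> emit 'k', reset
Bit 17: prefix='0' -> emit 'k', reset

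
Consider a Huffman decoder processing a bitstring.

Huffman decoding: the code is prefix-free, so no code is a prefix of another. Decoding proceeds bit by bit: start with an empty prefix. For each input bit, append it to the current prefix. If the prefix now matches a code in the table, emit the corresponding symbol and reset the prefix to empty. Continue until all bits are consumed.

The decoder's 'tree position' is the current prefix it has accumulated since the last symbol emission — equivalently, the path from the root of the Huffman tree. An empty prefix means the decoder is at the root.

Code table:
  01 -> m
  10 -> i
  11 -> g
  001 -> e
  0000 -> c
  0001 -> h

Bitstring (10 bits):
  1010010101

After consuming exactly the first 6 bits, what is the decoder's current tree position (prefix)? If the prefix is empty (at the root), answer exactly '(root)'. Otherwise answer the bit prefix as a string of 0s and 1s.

Answer: (root)

Derivation:
Bit 0: prefix='1' (no match yet)
Bit 1: prefix='10' -> emit 'i', reset
Bit 2: prefix='1' (no match yet)
Bit 3: prefix='10' -> emit 'i', reset
Bit 4: prefix='0' (no match yet)
Bit 5: prefix='01' -> emit 'm', reset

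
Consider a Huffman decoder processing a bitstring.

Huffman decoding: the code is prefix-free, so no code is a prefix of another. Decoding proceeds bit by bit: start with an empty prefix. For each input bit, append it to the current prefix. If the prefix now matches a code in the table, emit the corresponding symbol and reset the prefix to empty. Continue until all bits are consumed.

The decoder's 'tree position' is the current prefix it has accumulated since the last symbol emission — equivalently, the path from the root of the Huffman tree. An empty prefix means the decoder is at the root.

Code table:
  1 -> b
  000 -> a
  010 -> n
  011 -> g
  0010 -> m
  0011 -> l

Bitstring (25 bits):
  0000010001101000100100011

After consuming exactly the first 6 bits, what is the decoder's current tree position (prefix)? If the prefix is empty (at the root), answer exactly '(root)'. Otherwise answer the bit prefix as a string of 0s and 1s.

Bit 0: prefix='0' (no match yet)
Bit 1: prefix='00' (no match yet)
Bit 2: prefix='000' -> emit 'a', reset
Bit 3: prefix='0' (no match yet)
Bit 4: prefix='00' (no match yet)
Bit 5: prefix='001' (no match yet)

Answer: 001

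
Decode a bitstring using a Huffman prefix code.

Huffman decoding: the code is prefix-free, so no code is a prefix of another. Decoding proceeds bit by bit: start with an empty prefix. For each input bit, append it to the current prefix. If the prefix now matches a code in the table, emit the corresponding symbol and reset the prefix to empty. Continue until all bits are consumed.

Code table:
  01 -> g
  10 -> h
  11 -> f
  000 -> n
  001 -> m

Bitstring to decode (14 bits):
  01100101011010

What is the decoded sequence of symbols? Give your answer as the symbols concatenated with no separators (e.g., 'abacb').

Bit 0: prefix='0' (no match yet)
Bit 1: prefix='01' -> emit 'g', reset
Bit 2: prefix='1' (no match yet)
Bit 3: prefix='10' -> emit 'h', reset
Bit 4: prefix='0' (no match yet)
Bit 5: prefix='01' -> emit 'g', reset
Bit 6: prefix='0' (no match yet)
Bit 7: prefix='01' -> emit 'g', reset
Bit 8: prefix='0' (no match yet)
Bit 9: prefix='01' -> emit 'g', reset
Bit 10: prefix='1' (no match yet)
Bit 11: prefix='10' -> emit 'h', reset
Bit 12: prefix='1' (no match yet)
Bit 13: prefix='10' -> emit 'h', reset

Answer: ghggghh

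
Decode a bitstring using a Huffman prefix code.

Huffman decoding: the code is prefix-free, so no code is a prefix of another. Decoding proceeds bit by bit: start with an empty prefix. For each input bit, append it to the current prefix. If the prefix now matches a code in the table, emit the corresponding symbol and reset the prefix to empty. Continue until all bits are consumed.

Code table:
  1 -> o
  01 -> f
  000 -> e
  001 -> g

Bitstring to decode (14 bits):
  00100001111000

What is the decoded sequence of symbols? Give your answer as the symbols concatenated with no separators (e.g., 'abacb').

Bit 0: prefix='0' (no match yet)
Bit 1: prefix='00' (no match yet)
Bit 2: prefix='001' -> emit 'g', reset
Bit 3: prefix='0' (no match yet)
Bit 4: prefix='00' (no match yet)
Bit 5: prefix='000' -> emit 'e', reset
Bit 6: prefix='0' (no match yet)
Bit 7: prefix='01' -> emit 'f', reset
Bit 8: prefix='1' -> emit 'o', reset
Bit 9: prefix='1' -> emit 'o', reset
Bit 10: prefix='1' -> emit 'o', reset
Bit 11: prefix='0' (no match yet)
Bit 12: prefix='00' (no match yet)
Bit 13: prefix='000' -> emit 'e', reset

Answer: gefoooe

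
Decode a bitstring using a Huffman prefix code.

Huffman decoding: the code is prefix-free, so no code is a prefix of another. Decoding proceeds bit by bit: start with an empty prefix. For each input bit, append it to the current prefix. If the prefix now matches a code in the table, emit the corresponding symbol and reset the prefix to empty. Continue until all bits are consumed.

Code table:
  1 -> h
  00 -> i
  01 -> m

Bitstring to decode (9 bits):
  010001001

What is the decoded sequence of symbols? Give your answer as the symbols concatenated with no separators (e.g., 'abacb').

Bit 0: prefix='0' (no match yet)
Bit 1: prefix='01' -> emit 'm', reset
Bit 2: prefix='0' (no match yet)
Bit 3: prefix='00' -> emit 'i', reset
Bit 4: prefix='0' (no match yet)
Bit 5: prefix='01' -> emit 'm', reset
Bit 6: prefix='0' (no match yet)
Bit 7: prefix='00' -> emit 'i', reset
Bit 8: prefix='1' -> emit 'h', reset

Answer: mimih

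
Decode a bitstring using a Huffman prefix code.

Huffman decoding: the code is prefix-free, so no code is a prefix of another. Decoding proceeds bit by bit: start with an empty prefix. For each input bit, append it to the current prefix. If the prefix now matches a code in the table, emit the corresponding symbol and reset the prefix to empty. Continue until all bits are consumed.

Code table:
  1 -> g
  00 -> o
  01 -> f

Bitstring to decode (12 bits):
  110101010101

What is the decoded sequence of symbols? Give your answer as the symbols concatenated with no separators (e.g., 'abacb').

Answer: ggfffff

Derivation:
Bit 0: prefix='1' -> emit 'g', reset
Bit 1: prefix='1' -> emit 'g', reset
Bit 2: prefix='0' (no match yet)
Bit 3: prefix='01' -> emit 'f', reset
Bit 4: prefix='0' (no match yet)
Bit 5: prefix='01' -> emit 'f', reset
Bit 6: prefix='0' (no match yet)
Bit 7: prefix='01' -> emit 'f', reset
Bit 8: prefix='0' (no match yet)
Bit 9: prefix='01' -> emit 'f', reset
Bit 10: prefix='0' (no match yet)
Bit 11: prefix='01' -> emit 'f', reset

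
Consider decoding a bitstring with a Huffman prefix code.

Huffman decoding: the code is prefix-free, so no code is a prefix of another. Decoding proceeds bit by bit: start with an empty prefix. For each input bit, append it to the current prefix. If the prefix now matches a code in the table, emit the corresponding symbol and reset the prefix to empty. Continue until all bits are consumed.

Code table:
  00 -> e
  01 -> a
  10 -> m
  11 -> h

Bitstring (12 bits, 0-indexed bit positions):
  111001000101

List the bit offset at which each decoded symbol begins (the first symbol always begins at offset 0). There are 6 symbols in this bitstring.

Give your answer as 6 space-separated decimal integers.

Answer: 0 2 4 6 8 10

Derivation:
Bit 0: prefix='1' (no match yet)
Bit 1: prefix='11' -> emit 'h', reset
Bit 2: prefix='1' (no match yet)
Bit 3: prefix='10' -> emit 'm', reset
Bit 4: prefix='0' (no match yet)
Bit 5: prefix='01' -> emit 'a', reset
Bit 6: prefix='0' (no match yet)
Bit 7: prefix='00' -> emit 'e', reset
Bit 8: prefix='0' (no match yet)
Bit 9: prefix='01' -> emit 'a', reset
Bit 10: prefix='0' (no match yet)
Bit 11: prefix='01' -> emit 'a', reset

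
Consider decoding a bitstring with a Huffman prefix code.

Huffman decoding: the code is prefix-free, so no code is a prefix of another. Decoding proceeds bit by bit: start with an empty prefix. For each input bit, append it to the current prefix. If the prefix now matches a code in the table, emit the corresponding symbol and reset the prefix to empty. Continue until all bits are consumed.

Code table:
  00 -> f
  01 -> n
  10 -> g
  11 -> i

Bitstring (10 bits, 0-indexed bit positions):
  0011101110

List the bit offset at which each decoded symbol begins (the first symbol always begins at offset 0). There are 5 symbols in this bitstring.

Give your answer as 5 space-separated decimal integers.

Bit 0: prefix='0' (no match yet)
Bit 1: prefix='00' -> emit 'f', reset
Bit 2: prefix='1' (no match yet)
Bit 3: prefix='11' -> emit 'i', reset
Bit 4: prefix='1' (no match yet)
Bit 5: prefix='10' -> emit 'g', reset
Bit 6: prefix='1' (no match yet)
Bit 7: prefix='11' -> emit 'i', reset
Bit 8: prefix='1' (no match yet)
Bit 9: prefix='10' -> emit 'g', reset

Answer: 0 2 4 6 8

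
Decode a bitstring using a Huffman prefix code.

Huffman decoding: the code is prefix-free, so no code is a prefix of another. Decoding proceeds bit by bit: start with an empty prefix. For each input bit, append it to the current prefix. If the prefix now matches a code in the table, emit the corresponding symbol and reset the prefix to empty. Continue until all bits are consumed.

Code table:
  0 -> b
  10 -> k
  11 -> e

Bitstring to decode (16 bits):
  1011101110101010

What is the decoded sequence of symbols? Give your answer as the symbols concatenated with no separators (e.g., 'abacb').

Bit 0: prefix='1' (no match yet)
Bit 1: prefix='10' -> emit 'k', reset
Bit 2: prefix='1' (no match yet)
Bit 3: prefix='11' -> emit 'e', reset
Bit 4: prefix='1' (no match yet)
Bit 5: prefix='10' -> emit 'k', reset
Bit 6: prefix='1' (no match yet)
Bit 7: prefix='11' -> emit 'e', reset
Bit 8: prefix='1' (no match yet)
Bit 9: prefix='10' -> emit 'k', reset
Bit 10: prefix='1' (no match yet)
Bit 11: prefix='10' -> emit 'k', reset
Bit 12: prefix='1' (no match yet)
Bit 13: prefix='10' -> emit 'k', reset
Bit 14: prefix='1' (no match yet)
Bit 15: prefix='10' -> emit 'k', reset

Answer: kekekkkk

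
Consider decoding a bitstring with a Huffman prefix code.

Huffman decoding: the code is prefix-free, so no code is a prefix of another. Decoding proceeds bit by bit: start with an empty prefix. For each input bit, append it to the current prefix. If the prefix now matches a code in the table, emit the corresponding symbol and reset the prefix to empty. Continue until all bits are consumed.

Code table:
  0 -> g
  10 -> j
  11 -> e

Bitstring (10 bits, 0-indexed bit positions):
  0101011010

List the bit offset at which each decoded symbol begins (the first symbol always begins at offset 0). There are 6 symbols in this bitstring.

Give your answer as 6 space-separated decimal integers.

Answer: 0 1 3 5 7 8

Derivation:
Bit 0: prefix='0' -> emit 'g', reset
Bit 1: prefix='1' (no match yet)
Bit 2: prefix='10' -> emit 'j', reset
Bit 3: prefix='1' (no match yet)
Bit 4: prefix='10' -> emit 'j', reset
Bit 5: prefix='1' (no match yet)
Bit 6: prefix='11' -> emit 'e', reset
Bit 7: prefix='0' -> emit 'g', reset
Bit 8: prefix='1' (no match yet)
Bit 9: prefix='10' -> emit 'j', reset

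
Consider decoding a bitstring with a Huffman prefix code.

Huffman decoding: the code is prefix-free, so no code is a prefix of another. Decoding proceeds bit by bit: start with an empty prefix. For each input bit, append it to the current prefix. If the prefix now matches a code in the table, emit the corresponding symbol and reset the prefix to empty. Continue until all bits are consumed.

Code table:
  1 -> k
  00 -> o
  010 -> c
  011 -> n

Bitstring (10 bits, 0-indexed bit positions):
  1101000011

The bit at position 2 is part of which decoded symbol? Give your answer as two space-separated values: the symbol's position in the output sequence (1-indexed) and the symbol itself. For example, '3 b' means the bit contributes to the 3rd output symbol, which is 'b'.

Answer: 3 c

Derivation:
Bit 0: prefix='1' -> emit 'k', reset
Bit 1: prefix='1' -> emit 'k', reset
Bit 2: prefix='0' (no match yet)
Bit 3: prefix='01' (no match yet)
Bit 4: prefix='010' -> emit 'c', reset
Bit 5: prefix='0' (no match yet)
Bit 6: prefix='00' -> emit 'o', reset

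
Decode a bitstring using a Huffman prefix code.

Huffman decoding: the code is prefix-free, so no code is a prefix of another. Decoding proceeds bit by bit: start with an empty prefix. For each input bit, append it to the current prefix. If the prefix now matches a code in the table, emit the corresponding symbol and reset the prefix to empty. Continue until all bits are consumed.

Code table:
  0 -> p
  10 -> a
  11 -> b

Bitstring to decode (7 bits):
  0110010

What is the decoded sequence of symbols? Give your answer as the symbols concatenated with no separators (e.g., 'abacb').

Answer: pbppa

Derivation:
Bit 0: prefix='0' -> emit 'p', reset
Bit 1: prefix='1' (no match yet)
Bit 2: prefix='11' -> emit 'b', reset
Bit 3: prefix='0' -> emit 'p', reset
Bit 4: prefix='0' -> emit 'p', reset
Bit 5: prefix='1' (no match yet)
Bit 6: prefix='10' -> emit 'a', reset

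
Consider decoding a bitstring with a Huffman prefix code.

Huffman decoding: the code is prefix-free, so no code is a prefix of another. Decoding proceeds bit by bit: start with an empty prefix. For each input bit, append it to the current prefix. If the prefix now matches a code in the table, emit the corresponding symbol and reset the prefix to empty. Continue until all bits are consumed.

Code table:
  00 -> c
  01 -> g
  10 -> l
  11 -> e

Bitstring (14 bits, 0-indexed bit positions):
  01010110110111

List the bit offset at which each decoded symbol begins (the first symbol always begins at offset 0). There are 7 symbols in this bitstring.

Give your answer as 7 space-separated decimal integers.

Bit 0: prefix='0' (no match yet)
Bit 1: prefix='01' -> emit 'g', reset
Bit 2: prefix='0' (no match yet)
Bit 3: prefix='01' -> emit 'g', reset
Bit 4: prefix='0' (no match yet)
Bit 5: prefix='01' -> emit 'g', reset
Bit 6: prefix='1' (no match yet)
Bit 7: prefix='10' -> emit 'l', reset
Bit 8: prefix='1' (no match yet)
Bit 9: prefix='11' -> emit 'e', reset
Bit 10: prefix='0' (no match yet)
Bit 11: prefix='01' -> emit 'g', reset
Bit 12: prefix='1' (no match yet)
Bit 13: prefix='11' -> emit 'e', reset

Answer: 0 2 4 6 8 10 12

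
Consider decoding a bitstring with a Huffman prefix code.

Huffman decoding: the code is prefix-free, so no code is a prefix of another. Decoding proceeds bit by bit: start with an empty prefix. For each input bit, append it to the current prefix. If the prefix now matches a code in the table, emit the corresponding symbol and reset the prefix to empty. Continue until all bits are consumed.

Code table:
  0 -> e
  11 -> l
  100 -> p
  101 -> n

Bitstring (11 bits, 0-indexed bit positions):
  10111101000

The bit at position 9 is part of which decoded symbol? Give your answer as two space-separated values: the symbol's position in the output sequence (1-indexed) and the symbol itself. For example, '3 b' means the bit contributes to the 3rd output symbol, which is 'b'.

Answer: 5 e

Derivation:
Bit 0: prefix='1' (no match yet)
Bit 1: prefix='10' (no match yet)
Bit 2: prefix='101' -> emit 'n', reset
Bit 3: prefix='1' (no match yet)
Bit 4: prefix='11' -> emit 'l', reset
Bit 5: prefix='1' (no match yet)
Bit 6: prefix='10' (no match yet)
Bit 7: prefix='101' -> emit 'n', reset
Bit 8: prefix='0' -> emit 'e', reset
Bit 9: prefix='0' -> emit 'e', reset
Bit 10: prefix='0' -> emit 'e', reset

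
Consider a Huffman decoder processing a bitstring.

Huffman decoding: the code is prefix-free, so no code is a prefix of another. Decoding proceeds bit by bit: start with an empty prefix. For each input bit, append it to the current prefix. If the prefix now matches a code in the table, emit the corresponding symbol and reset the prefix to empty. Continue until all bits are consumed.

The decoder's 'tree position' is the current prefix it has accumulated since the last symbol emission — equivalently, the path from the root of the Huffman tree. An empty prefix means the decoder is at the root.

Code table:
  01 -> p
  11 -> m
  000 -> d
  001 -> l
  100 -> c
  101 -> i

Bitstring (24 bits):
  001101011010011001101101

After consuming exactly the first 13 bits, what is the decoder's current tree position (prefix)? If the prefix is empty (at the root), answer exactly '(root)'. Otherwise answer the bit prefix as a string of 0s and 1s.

Bit 0: prefix='0' (no match yet)
Bit 1: prefix='00' (no match yet)
Bit 2: prefix='001' -> emit 'l', reset
Bit 3: prefix='1' (no match yet)
Bit 4: prefix='10' (no match yet)
Bit 5: prefix='101' -> emit 'i', reset
Bit 6: prefix='0' (no match yet)
Bit 7: prefix='01' -> emit 'p', reset
Bit 8: prefix='1' (no match yet)
Bit 9: prefix='10' (no match yet)
Bit 10: prefix='101' -> emit 'i', reset
Bit 11: prefix='0' (no match yet)
Bit 12: prefix='00' (no match yet)

Answer: 00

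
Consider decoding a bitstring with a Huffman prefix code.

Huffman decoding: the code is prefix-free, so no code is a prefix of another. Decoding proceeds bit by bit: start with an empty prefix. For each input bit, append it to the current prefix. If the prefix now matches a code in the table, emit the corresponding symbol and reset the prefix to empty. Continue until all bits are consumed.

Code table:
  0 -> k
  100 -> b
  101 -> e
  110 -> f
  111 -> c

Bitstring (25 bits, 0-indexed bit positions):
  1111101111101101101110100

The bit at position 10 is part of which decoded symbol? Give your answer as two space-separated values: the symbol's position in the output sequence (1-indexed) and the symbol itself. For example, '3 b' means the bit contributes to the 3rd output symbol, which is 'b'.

Answer: 4 f

Derivation:
Bit 0: prefix='1' (no match yet)
Bit 1: prefix='11' (no match yet)
Bit 2: prefix='111' -> emit 'c', reset
Bit 3: prefix='1' (no match yet)
Bit 4: prefix='11' (no match yet)
Bit 5: prefix='110' -> emit 'f', reset
Bit 6: prefix='1' (no match yet)
Bit 7: prefix='11' (no match yet)
Bit 8: prefix='111' -> emit 'c', reset
Bit 9: prefix='1' (no match yet)
Bit 10: prefix='11' (no match yet)
Bit 11: prefix='110' -> emit 'f', reset
Bit 12: prefix='1' (no match yet)
Bit 13: prefix='11' (no match yet)
Bit 14: prefix='110' -> emit 'f', reset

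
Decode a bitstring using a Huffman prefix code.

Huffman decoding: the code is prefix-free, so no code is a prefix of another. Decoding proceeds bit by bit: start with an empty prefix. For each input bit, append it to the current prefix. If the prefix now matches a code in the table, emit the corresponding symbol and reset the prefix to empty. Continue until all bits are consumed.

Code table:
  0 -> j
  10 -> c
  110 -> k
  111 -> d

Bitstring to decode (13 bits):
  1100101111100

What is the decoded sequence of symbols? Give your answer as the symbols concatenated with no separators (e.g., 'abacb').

Answer: kjcdkj

Derivation:
Bit 0: prefix='1' (no match yet)
Bit 1: prefix='11' (no match yet)
Bit 2: prefix='110' -> emit 'k', reset
Bit 3: prefix='0' -> emit 'j', reset
Bit 4: prefix='1' (no match yet)
Bit 5: prefix='10' -> emit 'c', reset
Bit 6: prefix='1' (no match yet)
Bit 7: prefix='11' (no match yet)
Bit 8: prefix='111' -> emit 'd', reset
Bit 9: prefix='1' (no match yet)
Bit 10: prefix='11' (no match yet)
Bit 11: prefix='110' -> emit 'k', reset
Bit 12: prefix='0' -> emit 'j', reset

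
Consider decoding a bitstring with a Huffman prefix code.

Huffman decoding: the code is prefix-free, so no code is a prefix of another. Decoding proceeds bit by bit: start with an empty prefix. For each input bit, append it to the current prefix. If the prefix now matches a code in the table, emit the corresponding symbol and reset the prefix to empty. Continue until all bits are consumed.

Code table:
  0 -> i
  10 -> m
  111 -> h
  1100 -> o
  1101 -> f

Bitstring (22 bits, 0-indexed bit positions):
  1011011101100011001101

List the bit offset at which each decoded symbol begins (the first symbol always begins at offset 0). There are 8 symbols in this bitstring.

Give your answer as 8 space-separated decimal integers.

Bit 0: prefix='1' (no match yet)
Bit 1: prefix='10' -> emit 'm', reset
Bit 2: prefix='1' (no match yet)
Bit 3: prefix='11' (no match yet)
Bit 4: prefix='110' (no match yet)
Bit 5: prefix='1101' -> emit 'f', reset
Bit 6: prefix='1' (no match yet)
Bit 7: prefix='11' (no match yet)
Bit 8: prefix='110' (no match yet)
Bit 9: prefix='1101' -> emit 'f', reset
Bit 10: prefix='1' (no match yet)
Bit 11: prefix='10' -> emit 'm', reset
Bit 12: prefix='0' -> emit 'i', reset
Bit 13: prefix='0' -> emit 'i', reset
Bit 14: prefix='1' (no match yet)
Bit 15: prefix='11' (no match yet)
Bit 16: prefix='110' (no match yet)
Bit 17: prefix='1100' -> emit 'o', reset
Bit 18: prefix='1' (no match yet)
Bit 19: prefix='11' (no match yet)
Bit 20: prefix='110' (no match yet)
Bit 21: prefix='1101' -> emit 'f', reset

Answer: 0 2 6 10 12 13 14 18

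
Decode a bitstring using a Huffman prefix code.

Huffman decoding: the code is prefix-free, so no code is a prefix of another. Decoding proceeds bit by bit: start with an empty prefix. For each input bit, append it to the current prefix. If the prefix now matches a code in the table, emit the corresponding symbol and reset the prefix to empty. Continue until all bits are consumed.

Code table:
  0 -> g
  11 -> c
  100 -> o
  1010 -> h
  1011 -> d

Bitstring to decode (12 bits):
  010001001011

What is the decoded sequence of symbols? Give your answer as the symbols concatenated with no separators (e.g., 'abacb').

Bit 0: prefix='0' -> emit 'g', reset
Bit 1: prefix='1' (no match yet)
Bit 2: prefix='10' (no match yet)
Bit 3: prefix='100' -> emit 'o', reset
Bit 4: prefix='0' -> emit 'g', reset
Bit 5: prefix='1' (no match yet)
Bit 6: prefix='10' (no match yet)
Bit 7: prefix='100' -> emit 'o', reset
Bit 8: prefix='1' (no match yet)
Bit 9: prefix='10' (no match yet)
Bit 10: prefix='101' (no match yet)
Bit 11: prefix='1011' -> emit 'd', reset

Answer: gogod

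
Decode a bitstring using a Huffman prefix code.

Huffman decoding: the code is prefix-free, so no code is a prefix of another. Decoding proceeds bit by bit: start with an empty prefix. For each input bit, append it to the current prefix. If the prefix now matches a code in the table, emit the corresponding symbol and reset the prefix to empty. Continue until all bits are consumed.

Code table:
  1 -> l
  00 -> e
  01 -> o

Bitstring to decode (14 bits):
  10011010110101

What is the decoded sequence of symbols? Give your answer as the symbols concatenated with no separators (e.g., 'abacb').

Bit 0: prefix='1' -> emit 'l', reset
Bit 1: prefix='0' (no match yet)
Bit 2: prefix='00' -> emit 'e', reset
Bit 3: prefix='1' -> emit 'l', reset
Bit 4: prefix='1' -> emit 'l', reset
Bit 5: prefix='0' (no match yet)
Bit 6: prefix='01' -> emit 'o', reset
Bit 7: prefix='0' (no match yet)
Bit 8: prefix='01' -> emit 'o', reset
Bit 9: prefix='1' -> emit 'l', reset
Bit 10: prefix='0' (no match yet)
Bit 11: prefix='01' -> emit 'o', reset
Bit 12: prefix='0' (no match yet)
Bit 13: prefix='01' -> emit 'o', reset

Answer: lellooloo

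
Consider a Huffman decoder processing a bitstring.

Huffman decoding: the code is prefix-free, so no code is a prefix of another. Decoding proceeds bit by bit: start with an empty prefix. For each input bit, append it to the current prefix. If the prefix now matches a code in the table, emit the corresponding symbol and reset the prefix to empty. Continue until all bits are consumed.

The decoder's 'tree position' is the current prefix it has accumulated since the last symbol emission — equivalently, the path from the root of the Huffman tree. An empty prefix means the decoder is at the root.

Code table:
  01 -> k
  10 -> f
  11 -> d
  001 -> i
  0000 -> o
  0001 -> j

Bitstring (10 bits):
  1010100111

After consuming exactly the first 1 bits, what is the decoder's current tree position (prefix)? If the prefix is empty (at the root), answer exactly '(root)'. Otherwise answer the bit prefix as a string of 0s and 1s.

Answer: 1

Derivation:
Bit 0: prefix='1' (no match yet)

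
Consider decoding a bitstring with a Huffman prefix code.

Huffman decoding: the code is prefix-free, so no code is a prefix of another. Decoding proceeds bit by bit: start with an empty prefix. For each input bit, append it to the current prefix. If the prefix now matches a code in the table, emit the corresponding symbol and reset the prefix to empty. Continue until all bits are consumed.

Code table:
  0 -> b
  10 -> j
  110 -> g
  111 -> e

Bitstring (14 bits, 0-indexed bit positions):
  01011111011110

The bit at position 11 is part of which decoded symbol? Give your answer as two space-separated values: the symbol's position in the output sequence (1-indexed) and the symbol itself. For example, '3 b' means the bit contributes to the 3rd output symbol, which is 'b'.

Answer: 5 e

Derivation:
Bit 0: prefix='0' -> emit 'b', reset
Bit 1: prefix='1' (no match yet)
Bit 2: prefix='10' -> emit 'j', reset
Bit 3: prefix='1' (no match yet)
Bit 4: prefix='11' (no match yet)
Bit 5: prefix='111' -> emit 'e', reset
Bit 6: prefix='1' (no match yet)
Bit 7: prefix='11' (no match yet)
Bit 8: prefix='110' -> emit 'g', reset
Bit 9: prefix='1' (no match yet)
Bit 10: prefix='11' (no match yet)
Bit 11: prefix='111' -> emit 'e', reset
Bit 12: prefix='1' (no match yet)
Bit 13: prefix='10' -> emit 'j', reset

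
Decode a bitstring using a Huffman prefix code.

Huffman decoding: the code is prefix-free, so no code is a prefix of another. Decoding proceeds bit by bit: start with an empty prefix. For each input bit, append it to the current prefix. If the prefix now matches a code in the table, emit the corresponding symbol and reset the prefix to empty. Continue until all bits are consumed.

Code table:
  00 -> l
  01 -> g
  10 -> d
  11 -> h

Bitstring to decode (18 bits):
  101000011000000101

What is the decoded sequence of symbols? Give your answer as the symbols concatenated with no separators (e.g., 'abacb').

Bit 0: prefix='1' (no match yet)
Bit 1: prefix='10' -> emit 'd', reset
Bit 2: prefix='1' (no match yet)
Bit 3: prefix='10' -> emit 'd', reset
Bit 4: prefix='0' (no match yet)
Bit 5: prefix='00' -> emit 'l', reset
Bit 6: prefix='0' (no match yet)
Bit 7: prefix='01' -> emit 'g', reset
Bit 8: prefix='1' (no match yet)
Bit 9: prefix='10' -> emit 'd', reset
Bit 10: prefix='0' (no match yet)
Bit 11: prefix='00' -> emit 'l', reset
Bit 12: prefix='0' (no match yet)
Bit 13: prefix='00' -> emit 'l', reset
Bit 14: prefix='0' (no match yet)
Bit 15: prefix='01' -> emit 'g', reset
Bit 16: prefix='0' (no match yet)
Bit 17: prefix='01' -> emit 'g', reset

Answer: ddlgdllgg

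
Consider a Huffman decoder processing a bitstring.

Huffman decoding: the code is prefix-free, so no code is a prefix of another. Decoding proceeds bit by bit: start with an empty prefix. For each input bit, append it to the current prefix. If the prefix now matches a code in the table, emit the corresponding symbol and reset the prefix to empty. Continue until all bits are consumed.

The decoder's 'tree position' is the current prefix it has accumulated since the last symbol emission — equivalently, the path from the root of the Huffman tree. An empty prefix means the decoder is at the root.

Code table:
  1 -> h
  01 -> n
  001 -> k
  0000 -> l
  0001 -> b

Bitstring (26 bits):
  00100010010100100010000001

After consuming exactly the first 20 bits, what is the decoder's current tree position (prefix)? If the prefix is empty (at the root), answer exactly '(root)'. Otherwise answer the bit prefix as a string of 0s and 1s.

Answer: 0

Derivation:
Bit 0: prefix='0' (no match yet)
Bit 1: prefix='00' (no match yet)
Bit 2: prefix='001' -> emit 'k', reset
Bit 3: prefix='0' (no match yet)
Bit 4: prefix='00' (no match yet)
Bit 5: prefix='000' (no match yet)
Bit 6: prefix='0001' -> emit 'b', reset
Bit 7: prefix='0' (no match yet)
Bit 8: prefix='00' (no match yet)
Bit 9: prefix='001' -> emit 'k', reset
Bit 10: prefix='0' (no match yet)
Bit 11: prefix='01' -> emit 'n', reset
Bit 12: prefix='0' (no match yet)
Bit 13: prefix='00' (no match yet)
Bit 14: prefix='001' -> emit 'k', reset
Bit 15: prefix='0' (no match yet)
Bit 16: prefix='00' (no match yet)
Bit 17: prefix='000' (no match yet)
Bit 18: prefix='0001' -> emit 'b', reset
Bit 19: prefix='0' (no match yet)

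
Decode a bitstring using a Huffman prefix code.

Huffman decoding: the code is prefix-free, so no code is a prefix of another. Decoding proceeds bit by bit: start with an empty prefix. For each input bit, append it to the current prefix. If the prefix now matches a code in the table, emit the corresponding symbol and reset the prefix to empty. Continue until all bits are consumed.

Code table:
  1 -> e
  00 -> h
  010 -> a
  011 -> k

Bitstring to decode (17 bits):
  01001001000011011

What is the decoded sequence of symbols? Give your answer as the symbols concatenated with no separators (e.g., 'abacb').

Bit 0: prefix='0' (no match yet)
Bit 1: prefix='01' (no match yet)
Bit 2: prefix='010' -> emit 'a', reset
Bit 3: prefix='0' (no match yet)
Bit 4: prefix='01' (no match yet)
Bit 5: prefix='010' -> emit 'a', reset
Bit 6: prefix='0' (no match yet)
Bit 7: prefix='01' (no match yet)
Bit 8: prefix='010' -> emit 'a', reset
Bit 9: prefix='0' (no match yet)
Bit 10: prefix='00' -> emit 'h', reset
Bit 11: prefix='0' (no match yet)
Bit 12: prefix='01' (no match yet)
Bit 13: prefix='011' -> emit 'k', reset
Bit 14: prefix='0' (no match yet)
Bit 15: prefix='01' (no match yet)
Bit 16: prefix='011' -> emit 'k', reset

Answer: aaahkk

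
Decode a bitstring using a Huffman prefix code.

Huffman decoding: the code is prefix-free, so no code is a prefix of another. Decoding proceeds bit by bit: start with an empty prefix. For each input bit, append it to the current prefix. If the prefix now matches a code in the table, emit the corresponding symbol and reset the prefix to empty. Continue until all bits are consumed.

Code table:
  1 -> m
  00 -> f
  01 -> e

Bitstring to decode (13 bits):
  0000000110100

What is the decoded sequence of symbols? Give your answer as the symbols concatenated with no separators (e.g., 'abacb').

Answer: fffemef

Derivation:
Bit 0: prefix='0' (no match yet)
Bit 1: prefix='00' -> emit 'f', reset
Bit 2: prefix='0' (no match yet)
Bit 3: prefix='00' -> emit 'f', reset
Bit 4: prefix='0' (no match yet)
Bit 5: prefix='00' -> emit 'f', reset
Bit 6: prefix='0' (no match yet)
Bit 7: prefix='01' -> emit 'e', reset
Bit 8: prefix='1' -> emit 'm', reset
Bit 9: prefix='0' (no match yet)
Bit 10: prefix='01' -> emit 'e', reset
Bit 11: prefix='0' (no match yet)
Bit 12: prefix='00' -> emit 'f', reset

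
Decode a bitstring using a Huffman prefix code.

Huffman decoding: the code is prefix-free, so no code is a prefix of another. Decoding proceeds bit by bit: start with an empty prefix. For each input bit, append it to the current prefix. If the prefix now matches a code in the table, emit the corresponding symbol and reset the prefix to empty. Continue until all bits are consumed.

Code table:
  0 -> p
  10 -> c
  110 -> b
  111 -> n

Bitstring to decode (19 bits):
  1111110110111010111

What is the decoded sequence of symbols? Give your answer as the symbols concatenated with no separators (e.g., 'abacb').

Bit 0: prefix='1' (no match yet)
Bit 1: prefix='11' (no match yet)
Bit 2: prefix='111' -> emit 'n', reset
Bit 3: prefix='1' (no match yet)
Bit 4: prefix='11' (no match yet)
Bit 5: prefix='111' -> emit 'n', reset
Bit 6: prefix='0' -> emit 'p', reset
Bit 7: prefix='1' (no match yet)
Bit 8: prefix='11' (no match yet)
Bit 9: prefix='110' -> emit 'b', reset
Bit 10: prefix='1' (no match yet)
Bit 11: prefix='11' (no match yet)
Bit 12: prefix='111' -> emit 'n', reset
Bit 13: prefix='0' -> emit 'p', reset
Bit 14: prefix='1' (no match yet)
Bit 15: prefix='10' -> emit 'c', reset
Bit 16: prefix='1' (no match yet)
Bit 17: prefix='11' (no match yet)
Bit 18: prefix='111' -> emit 'n', reset

Answer: nnpbnpcn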